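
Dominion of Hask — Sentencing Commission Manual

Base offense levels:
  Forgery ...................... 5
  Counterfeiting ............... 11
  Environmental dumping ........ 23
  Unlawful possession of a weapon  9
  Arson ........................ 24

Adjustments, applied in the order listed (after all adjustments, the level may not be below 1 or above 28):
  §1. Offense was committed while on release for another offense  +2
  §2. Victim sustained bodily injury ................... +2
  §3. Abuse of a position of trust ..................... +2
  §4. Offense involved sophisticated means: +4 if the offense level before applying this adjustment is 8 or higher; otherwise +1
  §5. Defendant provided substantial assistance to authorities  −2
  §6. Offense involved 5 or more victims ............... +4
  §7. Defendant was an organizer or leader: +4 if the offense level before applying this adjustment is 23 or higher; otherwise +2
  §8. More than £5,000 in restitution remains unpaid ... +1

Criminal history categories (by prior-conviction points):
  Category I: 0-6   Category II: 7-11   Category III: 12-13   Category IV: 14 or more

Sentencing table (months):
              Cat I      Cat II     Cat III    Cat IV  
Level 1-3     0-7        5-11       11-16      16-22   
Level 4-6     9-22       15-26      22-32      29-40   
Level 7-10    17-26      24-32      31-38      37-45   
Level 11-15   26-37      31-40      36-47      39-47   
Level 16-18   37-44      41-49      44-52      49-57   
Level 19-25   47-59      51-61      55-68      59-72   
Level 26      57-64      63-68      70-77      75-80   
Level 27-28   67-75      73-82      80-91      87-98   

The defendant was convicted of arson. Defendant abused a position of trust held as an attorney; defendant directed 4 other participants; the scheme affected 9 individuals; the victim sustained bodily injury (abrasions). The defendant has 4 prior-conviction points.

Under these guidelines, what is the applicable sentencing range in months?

67-75 months

Base offense level for arson: 24.
§1 does not apply.
§2 applies: 24 + 2 = 26.
§3 applies: 26 + 2 = 28.
§4 does not apply.
§5 does not apply.
§6 applies: 28 + 4 = 32.
§7 applies (level before this adjustment is 32 ≥ 23, so +4): 32 + 4 = 36.
§8 does not apply.
Level 36 exceeds the maximum of 28; capped at 28.
Final offense level: 28.
Criminal history: 4 prior points → Category I (0-6).
Level 28 falls in the 27-28 band.
Grid: Level 27-28 × Category I = 67-75 months.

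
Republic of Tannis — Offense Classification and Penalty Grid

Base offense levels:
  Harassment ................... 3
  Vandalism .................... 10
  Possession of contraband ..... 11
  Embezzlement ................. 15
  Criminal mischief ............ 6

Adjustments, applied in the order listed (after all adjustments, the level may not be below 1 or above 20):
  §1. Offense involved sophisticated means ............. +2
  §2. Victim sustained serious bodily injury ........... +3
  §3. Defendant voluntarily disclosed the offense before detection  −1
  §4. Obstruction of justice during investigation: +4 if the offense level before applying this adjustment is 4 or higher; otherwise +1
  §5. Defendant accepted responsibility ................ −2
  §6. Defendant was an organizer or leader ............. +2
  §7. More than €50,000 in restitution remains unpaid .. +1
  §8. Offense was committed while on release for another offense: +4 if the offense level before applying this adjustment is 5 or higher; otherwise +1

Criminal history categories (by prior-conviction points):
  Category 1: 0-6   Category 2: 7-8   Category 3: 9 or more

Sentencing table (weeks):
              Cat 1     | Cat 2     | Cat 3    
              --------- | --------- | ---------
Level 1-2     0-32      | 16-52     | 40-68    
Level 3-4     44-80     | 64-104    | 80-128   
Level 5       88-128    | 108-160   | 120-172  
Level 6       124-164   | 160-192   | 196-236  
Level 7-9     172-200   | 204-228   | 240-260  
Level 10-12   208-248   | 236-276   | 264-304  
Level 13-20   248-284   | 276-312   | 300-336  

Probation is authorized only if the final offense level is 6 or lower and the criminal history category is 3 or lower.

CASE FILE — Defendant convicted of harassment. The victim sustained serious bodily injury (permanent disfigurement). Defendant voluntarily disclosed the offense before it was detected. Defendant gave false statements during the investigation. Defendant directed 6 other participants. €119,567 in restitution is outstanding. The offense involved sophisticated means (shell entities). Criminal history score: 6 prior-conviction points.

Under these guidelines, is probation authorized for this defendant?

Base offense level for harassment: 3.
§1 applies: 3 + 2 = 5.
§2 applies: 5 + 3 = 8.
§3 applies: 8 − 1 = 7.
§4 applies (level before this adjustment is 7 ≥ 4, so +4): 7 + 4 = 11.
§5 does not apply.
§6 applies: 11 + 2 = 13.
§7 applies: 13 + 1 = 14.
§8 does not apply.
Final offense level: 14.
Criminal history: 6 prior points → Category 1 (0-6).
Level 14 falls in the 13-20 band.
Grid: Level 13-20 × Category 1 = 248-284 weeks.
Probation check: level 14 > 6 and category 1 ≤ 3 → not eligible.

No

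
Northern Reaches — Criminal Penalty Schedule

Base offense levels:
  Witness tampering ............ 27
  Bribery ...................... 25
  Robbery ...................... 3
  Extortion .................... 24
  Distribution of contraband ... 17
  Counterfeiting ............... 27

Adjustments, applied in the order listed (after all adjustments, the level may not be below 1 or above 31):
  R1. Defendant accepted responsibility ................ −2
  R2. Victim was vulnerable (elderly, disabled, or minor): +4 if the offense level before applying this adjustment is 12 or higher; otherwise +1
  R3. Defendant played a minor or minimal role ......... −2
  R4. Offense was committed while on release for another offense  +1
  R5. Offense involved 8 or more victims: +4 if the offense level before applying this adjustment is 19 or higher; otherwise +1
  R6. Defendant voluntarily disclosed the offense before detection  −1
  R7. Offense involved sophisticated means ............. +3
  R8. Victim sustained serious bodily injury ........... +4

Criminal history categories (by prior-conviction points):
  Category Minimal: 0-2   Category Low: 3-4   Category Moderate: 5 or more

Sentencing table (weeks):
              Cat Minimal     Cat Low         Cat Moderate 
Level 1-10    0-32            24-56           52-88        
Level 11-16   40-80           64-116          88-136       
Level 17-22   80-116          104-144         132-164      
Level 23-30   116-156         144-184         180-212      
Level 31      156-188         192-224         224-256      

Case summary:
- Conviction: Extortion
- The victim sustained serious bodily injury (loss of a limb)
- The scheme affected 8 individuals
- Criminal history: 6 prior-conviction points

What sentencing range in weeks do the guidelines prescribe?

224-256 weeks

Base offense level for extortion: 24.
R1 does not apply.
R5 applies (level before this adjustment is 24 ≥ 19, so +4): 24 + 4 = 28.
R8 applies: 28 + 4 = 32.
Level 32 exceeds the maximum of 31; capped at 31.
Final offense level: 31.
Criminal history: 6 prior points → Category Moderate (5+).
Level 31 falls in the 31 band.
Grid: Level 31 × Category Moderate = 224-256 weeks.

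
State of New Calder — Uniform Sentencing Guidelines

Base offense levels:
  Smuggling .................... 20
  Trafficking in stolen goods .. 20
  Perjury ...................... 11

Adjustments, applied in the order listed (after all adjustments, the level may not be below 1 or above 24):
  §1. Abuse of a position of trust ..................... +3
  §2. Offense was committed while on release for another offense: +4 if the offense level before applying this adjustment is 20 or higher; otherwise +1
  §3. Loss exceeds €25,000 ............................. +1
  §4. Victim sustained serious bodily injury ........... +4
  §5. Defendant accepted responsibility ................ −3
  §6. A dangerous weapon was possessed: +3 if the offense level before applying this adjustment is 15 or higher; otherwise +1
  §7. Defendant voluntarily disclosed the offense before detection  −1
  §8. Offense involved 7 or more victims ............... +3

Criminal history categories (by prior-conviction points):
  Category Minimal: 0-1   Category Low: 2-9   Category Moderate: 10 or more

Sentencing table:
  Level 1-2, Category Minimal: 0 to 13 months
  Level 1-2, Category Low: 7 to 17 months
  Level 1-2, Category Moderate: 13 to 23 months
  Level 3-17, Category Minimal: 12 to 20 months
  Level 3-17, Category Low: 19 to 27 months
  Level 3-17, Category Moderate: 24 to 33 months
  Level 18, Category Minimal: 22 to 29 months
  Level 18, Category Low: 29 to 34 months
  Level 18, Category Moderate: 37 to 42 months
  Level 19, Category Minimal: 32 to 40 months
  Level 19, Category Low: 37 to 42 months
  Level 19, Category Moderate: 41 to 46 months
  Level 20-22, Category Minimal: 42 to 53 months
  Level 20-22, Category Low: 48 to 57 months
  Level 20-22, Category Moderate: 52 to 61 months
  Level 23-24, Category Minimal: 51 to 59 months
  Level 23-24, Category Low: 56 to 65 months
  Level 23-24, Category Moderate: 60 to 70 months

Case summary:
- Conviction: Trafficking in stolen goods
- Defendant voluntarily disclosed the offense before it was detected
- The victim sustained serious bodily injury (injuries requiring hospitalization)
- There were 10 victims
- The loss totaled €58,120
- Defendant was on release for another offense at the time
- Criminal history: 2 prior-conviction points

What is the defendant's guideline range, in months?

Base offense level for trafficking in stolen goods: 20.
§2 applies (level before this adjustment is 20 ≥ 20, so +4): 20 + 4 = 24.
§3 applies: 24 + 1 = 25.
§4 applies: 25 + 4 = 29.
§6 does not apply.
§7 applies: 29 − 1 = 28.
§8 applies: 28 + 3 = 31.
Level 31 exceeds the maximum of 24; capped at 24.
Final offense level: 24.
Criminal history: 2 prior points → Category Low (2-9).
Level 24 falls in the 23-24 band.
Grid: Level 23-24 × Category Low = 56-65 months.

56-65 months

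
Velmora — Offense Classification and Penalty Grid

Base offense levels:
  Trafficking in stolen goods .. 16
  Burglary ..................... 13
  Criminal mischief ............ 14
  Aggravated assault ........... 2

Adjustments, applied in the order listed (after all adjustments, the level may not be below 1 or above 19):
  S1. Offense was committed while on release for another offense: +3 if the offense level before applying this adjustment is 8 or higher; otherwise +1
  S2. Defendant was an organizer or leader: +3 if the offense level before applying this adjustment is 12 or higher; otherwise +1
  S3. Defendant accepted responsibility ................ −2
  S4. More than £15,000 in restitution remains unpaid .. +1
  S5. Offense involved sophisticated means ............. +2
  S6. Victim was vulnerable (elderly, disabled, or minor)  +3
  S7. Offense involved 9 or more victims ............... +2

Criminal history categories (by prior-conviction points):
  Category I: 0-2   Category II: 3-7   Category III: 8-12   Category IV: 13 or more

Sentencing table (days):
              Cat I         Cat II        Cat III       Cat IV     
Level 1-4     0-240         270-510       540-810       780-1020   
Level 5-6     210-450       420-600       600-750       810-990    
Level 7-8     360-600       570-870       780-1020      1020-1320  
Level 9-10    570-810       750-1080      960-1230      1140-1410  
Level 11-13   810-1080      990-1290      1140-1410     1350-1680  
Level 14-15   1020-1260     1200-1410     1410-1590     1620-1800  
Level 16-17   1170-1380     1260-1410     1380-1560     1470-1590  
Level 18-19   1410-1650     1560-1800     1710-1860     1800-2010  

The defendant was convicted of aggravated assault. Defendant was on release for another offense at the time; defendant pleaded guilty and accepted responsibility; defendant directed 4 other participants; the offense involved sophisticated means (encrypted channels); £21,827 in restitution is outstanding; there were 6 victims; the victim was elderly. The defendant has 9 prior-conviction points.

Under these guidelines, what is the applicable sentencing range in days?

Base offense level for aggravated assault: 2.
S1 applies (level before this adjustment is 2 < 8, so +1): 2 + 1 = 3.
S2 applies (level before this adjustment is 3 < 12, so +1): 3 + 1 = 4.
S3 applies: 4 − 2 = 2.
S4 applies: 2 + 1 = 3.
S5 applies: 3 + 2 = 5.
S6 applies: 5 + 3 = 8.
S7 does not apply.
Final offense level: 8.
Criminal history: 9 prior points → Category III (8-12).
Level 8 falls in the 7-8 band.
Grid: Level 7-8 × Category III = 780-1020 days.

780-1020 days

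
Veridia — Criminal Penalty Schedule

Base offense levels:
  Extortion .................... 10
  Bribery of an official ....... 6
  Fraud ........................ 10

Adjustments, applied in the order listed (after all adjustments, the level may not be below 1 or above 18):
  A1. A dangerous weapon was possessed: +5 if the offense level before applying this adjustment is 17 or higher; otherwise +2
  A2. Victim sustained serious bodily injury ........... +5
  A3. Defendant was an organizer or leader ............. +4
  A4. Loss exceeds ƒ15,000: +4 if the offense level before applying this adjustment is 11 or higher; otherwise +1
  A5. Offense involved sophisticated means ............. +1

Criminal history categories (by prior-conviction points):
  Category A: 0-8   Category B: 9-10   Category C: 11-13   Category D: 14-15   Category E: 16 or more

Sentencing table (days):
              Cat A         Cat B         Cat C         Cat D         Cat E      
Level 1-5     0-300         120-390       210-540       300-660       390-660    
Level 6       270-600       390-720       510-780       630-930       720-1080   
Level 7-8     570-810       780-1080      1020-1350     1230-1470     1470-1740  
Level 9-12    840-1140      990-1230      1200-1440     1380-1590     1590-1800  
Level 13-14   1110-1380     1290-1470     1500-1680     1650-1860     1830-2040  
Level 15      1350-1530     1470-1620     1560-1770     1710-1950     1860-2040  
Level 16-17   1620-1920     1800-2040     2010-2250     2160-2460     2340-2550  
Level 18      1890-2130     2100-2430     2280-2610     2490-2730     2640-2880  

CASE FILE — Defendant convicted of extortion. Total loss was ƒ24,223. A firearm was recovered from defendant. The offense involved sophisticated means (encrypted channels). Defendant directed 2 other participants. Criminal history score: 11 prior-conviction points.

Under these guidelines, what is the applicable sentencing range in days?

2280-2610 days

Base offense level for extortion: 10.
A1 applies (level before this adjustment is 10 < 17, so +2): 10 + 2 = 12.
A3 applies: 12 + 4 = 16.
A4 applies (level before this adjustment is 16 ≥ 11, so +4): 16 + 4 = 20.
A5 applies: 20 + 1 = 21.
Level 21 exceeds the maximum of 18; capped at 18.
Final offense level: 18.
Criminal history: 11 prior points → Category C (11-13).
Level 18 falls in the 18 band.
Grid: Level 18 × Category C = 2280-2610 days.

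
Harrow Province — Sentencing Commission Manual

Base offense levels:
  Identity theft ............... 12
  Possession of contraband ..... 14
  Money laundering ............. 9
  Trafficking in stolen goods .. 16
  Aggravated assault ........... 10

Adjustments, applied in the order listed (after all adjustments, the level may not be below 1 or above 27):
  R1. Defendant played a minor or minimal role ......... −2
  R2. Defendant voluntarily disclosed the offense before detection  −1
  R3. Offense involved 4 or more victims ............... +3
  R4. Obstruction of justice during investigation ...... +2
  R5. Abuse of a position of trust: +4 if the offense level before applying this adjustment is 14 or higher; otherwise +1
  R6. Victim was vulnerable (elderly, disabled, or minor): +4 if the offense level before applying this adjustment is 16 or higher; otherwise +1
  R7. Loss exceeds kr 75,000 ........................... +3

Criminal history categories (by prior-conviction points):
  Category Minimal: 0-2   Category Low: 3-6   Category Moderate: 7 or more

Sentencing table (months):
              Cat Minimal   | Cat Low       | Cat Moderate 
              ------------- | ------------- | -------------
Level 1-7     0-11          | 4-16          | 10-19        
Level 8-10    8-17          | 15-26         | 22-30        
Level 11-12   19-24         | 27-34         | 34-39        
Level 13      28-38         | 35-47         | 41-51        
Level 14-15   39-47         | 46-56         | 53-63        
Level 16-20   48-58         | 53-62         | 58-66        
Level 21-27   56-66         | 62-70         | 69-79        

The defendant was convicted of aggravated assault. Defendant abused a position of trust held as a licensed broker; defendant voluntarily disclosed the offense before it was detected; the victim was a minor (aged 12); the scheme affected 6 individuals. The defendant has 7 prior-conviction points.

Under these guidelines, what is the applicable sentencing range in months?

53-63 months

Base offense level for aggravated assault: 10.
R1 does not apply.
R2 applies: 10 − 1 = 9.
R3 applies: 9 + 3 = 12.
R4 does not apply.
R5 applies (level before this adjustment is 12 < 14, so +1): 12 + 1 = 13.
R6 applies (level before this adjustment is 13 < 16, so +1): 13 + 1 = 14.
Final offense level: 14.
Criminal history: 7 prior points → Category Moderate (7+).
Level 14 falls in the 14-15 band.
Grid: Level 14-15 × Category Moderate = 53-63 months.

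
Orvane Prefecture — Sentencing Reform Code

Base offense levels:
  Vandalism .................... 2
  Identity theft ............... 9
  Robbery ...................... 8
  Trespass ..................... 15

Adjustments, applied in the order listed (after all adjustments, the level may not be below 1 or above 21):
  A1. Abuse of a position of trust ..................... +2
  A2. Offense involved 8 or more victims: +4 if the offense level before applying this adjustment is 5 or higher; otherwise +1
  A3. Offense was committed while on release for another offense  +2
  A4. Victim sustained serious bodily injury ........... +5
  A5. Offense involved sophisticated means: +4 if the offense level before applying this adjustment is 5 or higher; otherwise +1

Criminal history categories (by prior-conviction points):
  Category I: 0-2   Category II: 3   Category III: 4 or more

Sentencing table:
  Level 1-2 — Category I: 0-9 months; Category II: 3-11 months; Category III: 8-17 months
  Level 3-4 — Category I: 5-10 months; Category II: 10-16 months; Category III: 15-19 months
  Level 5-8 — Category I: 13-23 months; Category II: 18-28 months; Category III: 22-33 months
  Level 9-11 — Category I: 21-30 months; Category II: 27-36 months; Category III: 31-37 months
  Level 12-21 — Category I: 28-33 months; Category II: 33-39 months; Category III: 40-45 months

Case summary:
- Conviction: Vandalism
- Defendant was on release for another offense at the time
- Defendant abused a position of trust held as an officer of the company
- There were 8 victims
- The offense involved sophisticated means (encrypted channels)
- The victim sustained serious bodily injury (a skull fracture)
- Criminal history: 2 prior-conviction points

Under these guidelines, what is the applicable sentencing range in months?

Base offense level for vandalism: 2.
A1 applies: 2 + 2 = 4.
A2 applies (level before this adjustment is 4 < 5, so +1): 4 + 1 = 5.
A3 applies: 5 + 2 = 7.
A4 applies: 7 + 5 = 12.
A5 applies (level before this adjustment is 12 ≥ 5, so +4): 12 + 4 = 16.
Final offense level: 16.
Criminal history: 2 prior points → Category I (0-2).
Level 16 falls in the 12-21 band.
Grid: Level 12-21 × Category I = 28-33 months.

28-33 months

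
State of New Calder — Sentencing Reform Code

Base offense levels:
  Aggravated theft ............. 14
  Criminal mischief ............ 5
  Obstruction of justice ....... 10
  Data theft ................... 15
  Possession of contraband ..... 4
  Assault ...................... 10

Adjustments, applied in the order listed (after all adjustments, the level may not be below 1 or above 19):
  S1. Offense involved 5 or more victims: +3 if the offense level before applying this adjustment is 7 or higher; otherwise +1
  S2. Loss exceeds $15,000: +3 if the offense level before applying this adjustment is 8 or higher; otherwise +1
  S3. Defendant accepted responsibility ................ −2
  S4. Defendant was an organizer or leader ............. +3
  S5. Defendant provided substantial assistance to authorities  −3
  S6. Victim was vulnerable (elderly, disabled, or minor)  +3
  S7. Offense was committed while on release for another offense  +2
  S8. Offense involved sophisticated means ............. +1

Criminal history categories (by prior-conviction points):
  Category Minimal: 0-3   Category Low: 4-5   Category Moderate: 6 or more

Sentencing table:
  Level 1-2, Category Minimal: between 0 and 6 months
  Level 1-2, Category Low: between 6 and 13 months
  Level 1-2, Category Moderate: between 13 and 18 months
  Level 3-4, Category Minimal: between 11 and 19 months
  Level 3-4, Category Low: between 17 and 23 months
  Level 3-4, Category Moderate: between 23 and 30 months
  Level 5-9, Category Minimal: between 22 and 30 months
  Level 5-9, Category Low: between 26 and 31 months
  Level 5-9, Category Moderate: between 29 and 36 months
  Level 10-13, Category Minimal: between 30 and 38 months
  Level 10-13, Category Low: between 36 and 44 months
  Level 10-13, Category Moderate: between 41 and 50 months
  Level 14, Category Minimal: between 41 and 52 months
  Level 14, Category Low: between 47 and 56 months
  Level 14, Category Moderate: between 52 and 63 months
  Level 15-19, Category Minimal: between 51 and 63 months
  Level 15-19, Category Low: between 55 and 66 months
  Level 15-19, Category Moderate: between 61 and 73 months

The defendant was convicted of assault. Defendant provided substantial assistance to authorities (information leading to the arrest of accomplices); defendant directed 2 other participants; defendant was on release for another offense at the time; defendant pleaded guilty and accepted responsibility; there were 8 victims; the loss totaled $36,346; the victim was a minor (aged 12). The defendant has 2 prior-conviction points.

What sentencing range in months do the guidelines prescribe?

51-63 months

Base offense level for assault: 10.
S1 applies (level before this adjustment is 10 ≥ 7, so +3): 10 + 3 = 13.
S2 applies (level before this adjustment is 13 ≥ 8, so +3): 13 + 3 = 16.
S3 applies: 16 − 2 = 14.
S4 applies: 14 + 3 = 17.
S5 applies: 17 − 3 = 14.
S6 applies: 14 + 3 = 17.
S7 applies: 17 + 2 = 19.
Final offense level: 19.
Criminal history: 2 prior points → Category Minimal (0-3).
Level 19 falls in the 15-19 band.
Grid: Level 15-19 × Category Minimal = 51-63 months.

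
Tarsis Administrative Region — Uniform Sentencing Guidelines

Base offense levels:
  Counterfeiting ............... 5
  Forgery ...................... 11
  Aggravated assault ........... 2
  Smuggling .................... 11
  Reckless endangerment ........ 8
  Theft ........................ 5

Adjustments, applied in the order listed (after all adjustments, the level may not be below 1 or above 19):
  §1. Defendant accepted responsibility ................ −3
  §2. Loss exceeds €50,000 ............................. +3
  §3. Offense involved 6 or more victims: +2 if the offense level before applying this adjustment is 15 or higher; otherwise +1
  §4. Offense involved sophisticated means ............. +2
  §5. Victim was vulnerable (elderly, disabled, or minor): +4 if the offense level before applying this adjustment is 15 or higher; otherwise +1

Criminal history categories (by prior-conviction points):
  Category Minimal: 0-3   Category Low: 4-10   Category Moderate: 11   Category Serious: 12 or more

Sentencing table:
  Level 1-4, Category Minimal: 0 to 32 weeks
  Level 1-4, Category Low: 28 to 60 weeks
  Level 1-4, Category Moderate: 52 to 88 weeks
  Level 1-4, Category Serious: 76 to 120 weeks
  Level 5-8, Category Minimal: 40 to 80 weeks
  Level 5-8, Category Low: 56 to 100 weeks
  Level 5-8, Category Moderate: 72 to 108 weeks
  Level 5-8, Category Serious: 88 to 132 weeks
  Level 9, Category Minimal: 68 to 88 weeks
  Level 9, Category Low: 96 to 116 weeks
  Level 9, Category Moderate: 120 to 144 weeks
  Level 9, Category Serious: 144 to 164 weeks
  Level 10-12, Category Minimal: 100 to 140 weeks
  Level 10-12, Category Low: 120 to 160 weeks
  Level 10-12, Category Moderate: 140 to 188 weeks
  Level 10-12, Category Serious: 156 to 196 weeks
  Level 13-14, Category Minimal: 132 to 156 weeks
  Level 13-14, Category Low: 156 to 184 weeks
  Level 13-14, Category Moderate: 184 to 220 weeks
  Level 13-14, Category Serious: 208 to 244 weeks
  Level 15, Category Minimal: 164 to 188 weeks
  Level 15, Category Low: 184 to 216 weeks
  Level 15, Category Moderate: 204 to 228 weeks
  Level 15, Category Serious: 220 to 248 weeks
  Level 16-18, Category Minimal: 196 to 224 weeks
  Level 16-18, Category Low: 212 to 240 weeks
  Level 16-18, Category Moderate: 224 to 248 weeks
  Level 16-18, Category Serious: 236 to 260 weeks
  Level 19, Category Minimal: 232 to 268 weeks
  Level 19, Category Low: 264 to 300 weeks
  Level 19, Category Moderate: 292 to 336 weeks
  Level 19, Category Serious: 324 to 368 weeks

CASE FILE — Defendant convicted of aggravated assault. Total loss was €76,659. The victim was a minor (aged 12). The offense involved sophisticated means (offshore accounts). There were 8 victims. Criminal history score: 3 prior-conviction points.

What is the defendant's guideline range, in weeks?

Base offense level for aggravated assault: 2.
§2 applies: 2 + 3 = 5.
§3 applies (level before this adjustment is 5 < 15, so +1): 5 + 1 = 6.
§4 applies: 6 + 2 = 8.
§5 applies (level before this adjustment is 8 < 15, so +1): 8 + 1 = 9.
Final offense level: 9.
Criminal history: 3 prior points → Category Minimal (0-3).
Level 9 falls in the 9 band.
Grid: Level 9 × Category Minimal = 68-88 weeks.

68-88 weeks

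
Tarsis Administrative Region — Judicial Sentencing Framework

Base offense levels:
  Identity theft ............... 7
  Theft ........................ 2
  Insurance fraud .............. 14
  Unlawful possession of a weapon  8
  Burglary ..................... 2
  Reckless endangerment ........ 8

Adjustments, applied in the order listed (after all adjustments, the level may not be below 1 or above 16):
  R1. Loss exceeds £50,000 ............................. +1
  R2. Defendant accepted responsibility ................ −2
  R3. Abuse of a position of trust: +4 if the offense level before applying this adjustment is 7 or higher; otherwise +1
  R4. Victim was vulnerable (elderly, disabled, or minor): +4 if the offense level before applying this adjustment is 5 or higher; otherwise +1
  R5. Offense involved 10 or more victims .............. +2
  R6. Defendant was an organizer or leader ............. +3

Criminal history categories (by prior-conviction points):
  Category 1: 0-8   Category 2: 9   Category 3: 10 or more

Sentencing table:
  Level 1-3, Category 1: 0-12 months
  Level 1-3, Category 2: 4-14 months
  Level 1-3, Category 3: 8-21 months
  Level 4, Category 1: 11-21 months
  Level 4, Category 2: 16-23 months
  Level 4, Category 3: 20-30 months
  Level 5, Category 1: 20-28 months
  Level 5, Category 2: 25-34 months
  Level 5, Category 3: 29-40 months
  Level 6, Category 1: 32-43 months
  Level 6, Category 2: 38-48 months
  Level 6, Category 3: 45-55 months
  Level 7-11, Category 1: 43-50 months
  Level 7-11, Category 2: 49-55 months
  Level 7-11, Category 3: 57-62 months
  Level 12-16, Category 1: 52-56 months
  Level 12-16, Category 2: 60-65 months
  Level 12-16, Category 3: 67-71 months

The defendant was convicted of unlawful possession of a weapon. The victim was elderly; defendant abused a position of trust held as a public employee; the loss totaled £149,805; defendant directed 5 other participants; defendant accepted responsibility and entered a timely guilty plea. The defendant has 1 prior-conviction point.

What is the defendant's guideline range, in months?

Base offense level for unlawful possession of a weapon: 8.
R1 applies: 8 + 1 = 9.
R2 applies: 9 − 2 = 7.
R3 applies (level before this adjustment is 7 ≥ 7, so +4): 7 + 4 = 11.
R4 applies (level before this adjustment is 11 ≥ 5, so +4): 11 + 4 = 15.
R6 applies: 15 + 3 = 18.
Level 18 exceeds the maximum of 16; capped at 16.
Final offense level: 16.
Criminal history: 1 prior point → Category 1 (0-8).
Level 16 falls in the 12-16 band.
Grid: Level 12-16 × Category 1 = 52-56 months.

52-56 months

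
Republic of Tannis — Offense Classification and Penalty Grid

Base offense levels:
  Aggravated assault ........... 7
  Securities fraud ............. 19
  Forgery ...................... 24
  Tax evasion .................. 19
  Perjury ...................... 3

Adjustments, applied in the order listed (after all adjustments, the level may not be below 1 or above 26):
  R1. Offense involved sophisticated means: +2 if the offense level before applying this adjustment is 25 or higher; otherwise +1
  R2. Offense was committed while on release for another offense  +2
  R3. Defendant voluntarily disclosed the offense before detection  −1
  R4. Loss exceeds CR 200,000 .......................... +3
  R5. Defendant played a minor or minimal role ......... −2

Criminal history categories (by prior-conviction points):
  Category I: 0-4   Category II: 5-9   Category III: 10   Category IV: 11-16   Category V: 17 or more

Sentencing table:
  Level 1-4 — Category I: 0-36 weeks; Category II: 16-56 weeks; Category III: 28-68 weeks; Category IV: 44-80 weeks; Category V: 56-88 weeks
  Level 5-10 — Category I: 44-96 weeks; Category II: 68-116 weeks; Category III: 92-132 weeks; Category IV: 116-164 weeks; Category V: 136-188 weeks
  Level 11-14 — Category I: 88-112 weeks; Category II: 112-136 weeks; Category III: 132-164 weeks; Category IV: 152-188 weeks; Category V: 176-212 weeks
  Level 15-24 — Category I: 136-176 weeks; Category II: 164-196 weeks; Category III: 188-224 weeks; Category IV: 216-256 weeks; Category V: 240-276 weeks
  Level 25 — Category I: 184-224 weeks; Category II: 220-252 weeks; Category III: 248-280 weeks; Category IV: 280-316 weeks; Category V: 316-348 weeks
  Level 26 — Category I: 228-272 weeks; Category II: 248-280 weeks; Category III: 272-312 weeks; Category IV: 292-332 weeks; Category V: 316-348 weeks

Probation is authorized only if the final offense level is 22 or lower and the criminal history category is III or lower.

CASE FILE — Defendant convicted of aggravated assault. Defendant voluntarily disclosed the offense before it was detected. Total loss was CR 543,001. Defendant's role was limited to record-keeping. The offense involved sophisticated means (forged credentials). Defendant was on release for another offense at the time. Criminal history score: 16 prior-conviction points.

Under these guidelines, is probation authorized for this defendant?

No

Base offense level for aggravated assault: 7.
R1 applies (level before this adjustment is 7 < 25, so +1): 7 + 1 = 8.
R2 applies: 8 + 2 = 10.
R3 applies: 10 − 1 = 9.
R4 applies: 9 + 3 = 12.
R5 applies: 12 − 2 = 10.
Final offense level: 10.
Criminal history: 16 prior points → Category IV (11-16).
Level 10 falls in the 5-10 band.
Grid: Level 5-10 × Category IV = 116-164 weeks.
Probation check: level 10 ≤ 22 and category IV > III → not eligible.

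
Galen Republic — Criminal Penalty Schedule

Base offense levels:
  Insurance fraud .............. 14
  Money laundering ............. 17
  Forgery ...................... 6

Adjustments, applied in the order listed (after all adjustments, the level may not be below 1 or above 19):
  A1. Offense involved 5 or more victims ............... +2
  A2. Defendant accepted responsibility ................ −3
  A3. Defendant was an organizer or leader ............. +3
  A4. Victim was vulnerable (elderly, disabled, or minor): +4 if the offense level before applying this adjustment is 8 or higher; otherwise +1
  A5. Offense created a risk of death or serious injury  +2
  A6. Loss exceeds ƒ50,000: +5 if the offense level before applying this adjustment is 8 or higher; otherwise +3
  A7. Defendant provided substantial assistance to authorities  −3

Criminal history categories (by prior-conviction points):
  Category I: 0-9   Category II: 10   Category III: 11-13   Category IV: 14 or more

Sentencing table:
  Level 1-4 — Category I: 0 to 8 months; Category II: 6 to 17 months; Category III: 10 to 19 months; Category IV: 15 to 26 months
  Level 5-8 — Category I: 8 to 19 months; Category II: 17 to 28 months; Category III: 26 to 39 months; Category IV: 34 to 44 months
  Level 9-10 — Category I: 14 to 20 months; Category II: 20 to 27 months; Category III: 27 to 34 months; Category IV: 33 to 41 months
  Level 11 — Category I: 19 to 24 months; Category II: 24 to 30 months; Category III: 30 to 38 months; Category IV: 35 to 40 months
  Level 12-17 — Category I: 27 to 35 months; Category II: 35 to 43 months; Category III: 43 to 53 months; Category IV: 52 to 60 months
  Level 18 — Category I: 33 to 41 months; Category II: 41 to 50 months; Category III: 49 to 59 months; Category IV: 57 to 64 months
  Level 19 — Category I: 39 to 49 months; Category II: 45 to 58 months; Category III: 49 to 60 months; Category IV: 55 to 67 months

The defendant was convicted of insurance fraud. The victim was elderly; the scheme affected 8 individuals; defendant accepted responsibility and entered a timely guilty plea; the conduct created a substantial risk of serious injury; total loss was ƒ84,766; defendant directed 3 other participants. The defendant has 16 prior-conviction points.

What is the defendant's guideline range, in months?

Base offense level for insurance fraud: 14.
A1 applies: 14 + 2 = 16.
A2 applies: 16 − 3 = 13.
A3 applies: 13 + 3 = 16.
A4 applies (level before this adjustment is 16 ≥ 8, so +4): 16 + 4 = 20.
A5 applies: 20 + 2 = 22.
A6 applies (level before this adjustment is 22 ≥ 8, so +5): 22 + 5 = 27.
Level 27 exceeds the maximum of 19; capped at 19.
Final offense level: 19.
Criminal history: 16 prior points → Category IV (14+).
Level 19 falls in the 19 band.
Grid: Level 19 × Category IV = 55-67 months.

55-67 months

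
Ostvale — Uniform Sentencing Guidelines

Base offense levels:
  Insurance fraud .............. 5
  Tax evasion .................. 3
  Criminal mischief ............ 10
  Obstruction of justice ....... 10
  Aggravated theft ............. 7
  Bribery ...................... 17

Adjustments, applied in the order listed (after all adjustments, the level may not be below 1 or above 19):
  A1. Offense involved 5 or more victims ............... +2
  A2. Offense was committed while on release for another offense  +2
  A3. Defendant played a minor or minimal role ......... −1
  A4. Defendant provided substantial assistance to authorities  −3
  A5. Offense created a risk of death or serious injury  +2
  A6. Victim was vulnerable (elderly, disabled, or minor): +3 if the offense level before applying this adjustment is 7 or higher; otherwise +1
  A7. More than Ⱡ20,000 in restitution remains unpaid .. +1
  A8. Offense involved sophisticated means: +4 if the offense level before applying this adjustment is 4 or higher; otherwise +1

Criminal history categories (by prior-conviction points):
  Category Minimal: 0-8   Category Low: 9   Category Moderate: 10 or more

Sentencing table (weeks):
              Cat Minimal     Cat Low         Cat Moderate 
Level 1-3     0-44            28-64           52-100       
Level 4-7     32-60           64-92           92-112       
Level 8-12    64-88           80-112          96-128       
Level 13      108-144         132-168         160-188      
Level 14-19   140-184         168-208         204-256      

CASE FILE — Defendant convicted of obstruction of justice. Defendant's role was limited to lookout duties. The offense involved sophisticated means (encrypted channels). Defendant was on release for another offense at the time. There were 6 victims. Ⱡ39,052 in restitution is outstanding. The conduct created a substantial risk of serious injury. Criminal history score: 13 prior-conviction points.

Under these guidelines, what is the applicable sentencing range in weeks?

Base offense level for obstruction of justice: 10.
A1 applies: 10 + 2 = 12.
A2 applies: 12 + 2 = 14.
A3 applies: 14 − 1 = 13.
A5 applies: 13 + 2 = 15.
A6 does not apply.
A7 applies: 15 + 1 = 16.
A8 applies (level before this adjustment is 16 ≥ 4, so +4): 16 + 4 = 20.
Level 20 exceeds the maximum of 19; capped at 19.
Final offense level: 19.
Criminal history: 13 prior points → Category Moderate (10+).
Level 19 falls in the 14-19 band.
Grid: Level 14-19 × Category Moderate = 204-256 weeks.

204-256 weeks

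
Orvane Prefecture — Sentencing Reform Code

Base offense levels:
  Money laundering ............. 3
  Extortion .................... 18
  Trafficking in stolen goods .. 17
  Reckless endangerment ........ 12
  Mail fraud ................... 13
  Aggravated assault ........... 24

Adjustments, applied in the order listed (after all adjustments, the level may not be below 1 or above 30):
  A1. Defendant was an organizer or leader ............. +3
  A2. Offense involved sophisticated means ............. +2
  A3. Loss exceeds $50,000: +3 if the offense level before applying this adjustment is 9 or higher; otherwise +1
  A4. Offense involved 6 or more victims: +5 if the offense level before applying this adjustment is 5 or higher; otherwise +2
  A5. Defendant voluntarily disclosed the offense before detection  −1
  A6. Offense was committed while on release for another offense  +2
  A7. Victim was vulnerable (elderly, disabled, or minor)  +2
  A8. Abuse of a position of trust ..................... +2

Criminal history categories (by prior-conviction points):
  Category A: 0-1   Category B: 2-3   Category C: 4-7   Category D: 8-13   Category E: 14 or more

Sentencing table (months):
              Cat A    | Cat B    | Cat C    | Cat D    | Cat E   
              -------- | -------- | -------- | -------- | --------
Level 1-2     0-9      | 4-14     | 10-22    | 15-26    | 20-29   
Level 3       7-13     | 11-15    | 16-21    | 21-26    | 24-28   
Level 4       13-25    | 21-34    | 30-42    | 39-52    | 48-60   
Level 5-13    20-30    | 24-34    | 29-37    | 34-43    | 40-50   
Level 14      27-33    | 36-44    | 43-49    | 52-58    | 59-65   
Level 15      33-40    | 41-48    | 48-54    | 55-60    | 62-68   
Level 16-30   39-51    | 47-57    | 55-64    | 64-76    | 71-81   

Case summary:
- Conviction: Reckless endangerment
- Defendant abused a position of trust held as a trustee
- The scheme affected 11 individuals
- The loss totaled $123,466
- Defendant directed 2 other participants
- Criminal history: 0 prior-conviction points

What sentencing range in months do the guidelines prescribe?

39-51 months

Base offense level for reckless endangerment: 12.
A1 applies: 12 + 3 = 15.
A3 applies (level before this adjustment is 15 ≥ 9, so +3): 15 + 3 = 18.
A4 applies (level before this adjustment is 18 ≥ 5, so +5): 18 + 5 = 23.
A6 does not apply.
A7 does not apply.
A8 applies: 23 + 2 = 25.
Final offense level: 25.
Criminal history: 0 prior points → Category A (0-1).
Level 25 falls in the 16-30 band.
Grid: Level 16-30 × Category A = 39-51 months.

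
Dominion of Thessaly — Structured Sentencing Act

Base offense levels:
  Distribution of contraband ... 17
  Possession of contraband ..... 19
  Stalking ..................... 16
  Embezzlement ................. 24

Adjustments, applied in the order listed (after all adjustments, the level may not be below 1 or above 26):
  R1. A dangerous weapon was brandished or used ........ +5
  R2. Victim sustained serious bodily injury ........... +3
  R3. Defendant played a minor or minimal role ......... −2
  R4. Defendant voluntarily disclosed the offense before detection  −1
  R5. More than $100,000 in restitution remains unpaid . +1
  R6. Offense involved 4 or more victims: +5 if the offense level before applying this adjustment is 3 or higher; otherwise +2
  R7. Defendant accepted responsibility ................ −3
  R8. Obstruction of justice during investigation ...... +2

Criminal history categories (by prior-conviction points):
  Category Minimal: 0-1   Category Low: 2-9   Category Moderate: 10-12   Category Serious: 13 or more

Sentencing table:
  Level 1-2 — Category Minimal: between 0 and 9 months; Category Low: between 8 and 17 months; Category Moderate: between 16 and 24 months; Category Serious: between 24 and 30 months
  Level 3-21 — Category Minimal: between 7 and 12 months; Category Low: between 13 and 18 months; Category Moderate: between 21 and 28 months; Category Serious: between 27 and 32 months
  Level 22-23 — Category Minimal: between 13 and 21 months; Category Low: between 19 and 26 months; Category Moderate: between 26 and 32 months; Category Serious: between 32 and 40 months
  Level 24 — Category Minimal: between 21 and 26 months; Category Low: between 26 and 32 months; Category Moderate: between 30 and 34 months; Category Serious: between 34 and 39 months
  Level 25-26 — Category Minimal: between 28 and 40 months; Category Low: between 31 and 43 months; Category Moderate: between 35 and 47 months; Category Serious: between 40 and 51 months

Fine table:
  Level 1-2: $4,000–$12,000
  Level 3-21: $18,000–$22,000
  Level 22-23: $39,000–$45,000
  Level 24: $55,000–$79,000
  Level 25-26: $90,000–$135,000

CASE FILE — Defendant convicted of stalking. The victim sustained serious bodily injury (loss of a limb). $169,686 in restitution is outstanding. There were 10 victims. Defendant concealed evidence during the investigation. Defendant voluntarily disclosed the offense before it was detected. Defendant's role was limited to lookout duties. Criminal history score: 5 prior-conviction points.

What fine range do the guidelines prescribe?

Base offense level for stalking: 16.
R1 does not apply.
R2 applies: 16 + 3 = 19.
R3 applies: 19 − 2 = 17.
R4 applies: 17 − 1 = 16.
R5 applies: 16 + 1 = 17.
R6 applies (level before this adjustment is 17 ≥ 3, so +5): 17 + 5 = 22.
R8 applies: 22 + 2 = 24.
Final offense level: 24.
Level 24 falls in the 24 band.
Fine table: Level 24 → $55,000–$79,000.

$55,000–$79,000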